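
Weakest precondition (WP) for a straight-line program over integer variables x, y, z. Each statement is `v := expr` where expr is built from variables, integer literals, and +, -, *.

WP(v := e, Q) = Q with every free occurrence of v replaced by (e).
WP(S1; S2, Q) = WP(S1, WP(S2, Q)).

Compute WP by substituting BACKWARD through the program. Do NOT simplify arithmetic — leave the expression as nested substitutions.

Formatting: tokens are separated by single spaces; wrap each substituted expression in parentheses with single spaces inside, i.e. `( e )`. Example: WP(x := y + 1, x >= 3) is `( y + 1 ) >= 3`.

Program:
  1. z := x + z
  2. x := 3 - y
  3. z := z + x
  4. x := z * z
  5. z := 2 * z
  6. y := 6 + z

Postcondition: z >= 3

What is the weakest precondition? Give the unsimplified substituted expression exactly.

post: z >= 3
stmt 6: y := 6 + z  -- replace 0 occurrence(s) of y with (6 + z)
  => z >= 3
stmt 5: z := 2 * z  -- replace 1 occurrence(s) of z with (2 * z)
  => ( 2 * z ) >= 3
stmt 4: x := z * z  -- replace 0 occurrence(s) of x with (z * z)
  => ( 2 * z ) >= 3
stmt 3: z := z + x  -- replace 1 occurrence(s) of z with (z + x)
  => ( 2 * ( z + x ) ) >= 3
stmt 2: x := 3 - y  -- replace 1 occurrence(s) of x with (3 - y)
  => ( 2 * ( z + ( 3 - y ) ) ) >= 3
stmt 1: z := x + z  -- replace 1 occurrence(s) of z with (x + z)
  => ( 2 * ( ( x + z ) + ( 3 - y ) ) ) >= 3

Answer: ( 2 * ( ( x + z ) + ( 3 - y ) ) ) >= 3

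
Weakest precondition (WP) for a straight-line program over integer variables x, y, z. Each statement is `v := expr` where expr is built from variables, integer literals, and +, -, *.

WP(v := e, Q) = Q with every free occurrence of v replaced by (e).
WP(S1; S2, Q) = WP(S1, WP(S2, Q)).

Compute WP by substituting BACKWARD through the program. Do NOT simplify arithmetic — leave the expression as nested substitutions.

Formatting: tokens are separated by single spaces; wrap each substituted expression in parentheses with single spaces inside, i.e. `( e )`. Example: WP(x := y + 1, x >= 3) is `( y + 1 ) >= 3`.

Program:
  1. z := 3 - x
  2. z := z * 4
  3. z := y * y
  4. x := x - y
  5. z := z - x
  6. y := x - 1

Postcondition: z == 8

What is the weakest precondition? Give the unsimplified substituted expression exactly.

Answer: ( ( y * y ) - ( x - y ) ) == 8

Derivation:
post: z == 8
stmt 6: y := x - 1  -- replace 0 occurrence(s) of y with (x - 1)
  => z == 8
stmt 5: z := z - x  -- replace 1 occurrence(s) of z with (z - x)
  => ( z - x ) == 8
stmt 4: x := x - y  -- replace 1 occurrence(s) of x with (x - y)
  => ( z - ( x - y ) ) == 8
stmt 3: z := y * y  -- replace 1 occurrence(s) of z with (y * y)
  => ( ( y * y ) - ( x - y ) ) == 8
stmt 2: z := z * 4  -- replace 0 occurrence(s) of z with (z * 4)
  => ( ( y * y ) - ( x - y ) ) == 8
stmt 1: z := 3 - x  -- replace 0 occurrence(s) of z with (3 - x)
  => ( ( y * y ) - ( x - y ) ) == 8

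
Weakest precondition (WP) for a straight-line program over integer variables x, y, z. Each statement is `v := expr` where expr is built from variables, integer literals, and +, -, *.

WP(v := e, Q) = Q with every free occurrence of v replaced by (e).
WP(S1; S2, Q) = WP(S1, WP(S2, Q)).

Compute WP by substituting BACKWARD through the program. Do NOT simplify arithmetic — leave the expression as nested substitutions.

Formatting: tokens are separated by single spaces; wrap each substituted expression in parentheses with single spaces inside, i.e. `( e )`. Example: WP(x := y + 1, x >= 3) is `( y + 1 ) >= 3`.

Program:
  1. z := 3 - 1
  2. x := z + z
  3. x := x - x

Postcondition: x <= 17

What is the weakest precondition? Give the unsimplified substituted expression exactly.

Answer: ( ( ( 3 - 1 ) + ( 3 - 1 ) ) - ( ( 3 - 1 ) + ( 3 - 1 ) ) ) <= 17

Derivation:
post: x <= 17
stmt 3: x := x - x  -- replace 1 occurrence(s) of x with (x - x)
  => ( x - x ) <= 17
stmt 2: x := z + z  -- replace 2 occurrence(s) of x with (z + z)
  => ( ( z + z ) - ( z + z ) ) <= 17
stmt 1: z := 3 - 1  -- replace 4 occurrence(s) of z with (3 - 1)
  => ( ( ( 3 - 1 ) + ( 3 - 1 ) ) - ( ( 3 - 1 ) + ( 3 - 1 ) ) ) <= 17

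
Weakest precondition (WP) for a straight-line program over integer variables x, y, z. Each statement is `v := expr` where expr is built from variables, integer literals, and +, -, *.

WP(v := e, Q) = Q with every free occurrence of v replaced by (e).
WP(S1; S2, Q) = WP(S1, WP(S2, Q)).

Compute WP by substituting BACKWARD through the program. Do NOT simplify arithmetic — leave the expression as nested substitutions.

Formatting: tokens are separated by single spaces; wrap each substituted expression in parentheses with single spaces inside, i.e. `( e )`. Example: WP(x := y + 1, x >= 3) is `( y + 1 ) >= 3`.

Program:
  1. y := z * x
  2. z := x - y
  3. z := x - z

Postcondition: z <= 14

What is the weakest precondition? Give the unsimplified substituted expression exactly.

Answer: ( x - ( x - ( z * x ) ) ) <= 14

Derivation:
post: z <= 14
stmt 3: z := x - z  -- replace 1 occurrence(s) of z with (x - z)
  => ( x - z ) <= 14
stmt 2: z := x - y  -- replace 1 occurrence(s) of z with (x - y)
  => ( x - ( x - y ) ) <= 14
stmt 1: y := z * x  -- replace 1 occurrence(s) of y with (z * x)
  => ( x - ( x - ( z * x ) ) ) <= 14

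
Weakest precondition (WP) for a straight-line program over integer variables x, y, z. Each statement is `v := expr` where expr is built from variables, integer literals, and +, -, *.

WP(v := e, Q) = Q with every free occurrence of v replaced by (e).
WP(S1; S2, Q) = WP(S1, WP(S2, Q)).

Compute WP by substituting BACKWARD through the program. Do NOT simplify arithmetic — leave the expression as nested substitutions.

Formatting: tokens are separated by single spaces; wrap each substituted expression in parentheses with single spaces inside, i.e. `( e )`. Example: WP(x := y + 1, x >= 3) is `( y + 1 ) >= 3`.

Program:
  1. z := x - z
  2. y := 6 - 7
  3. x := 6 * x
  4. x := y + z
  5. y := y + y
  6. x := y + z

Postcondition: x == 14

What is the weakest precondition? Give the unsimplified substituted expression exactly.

post: x == 14
stmt 6: x := y + z  -- replace 1 occurrence(s) of x with (y + z)
  => ( y + z ) == 14
stmt 5: y := y + y  -- replace 1 occurrence(s) of y with (y + y)
  => ( ( y + y ) + z ) == 14
stmt 4: x := y + z  -- replace 0 occurrence(s) of x with (y + z)
  => ( ( y + y ) + z ) == 14
stmt 3: x := 6 * x  -- replace 0 occurrence(s) of x with (6 * x)
  => ( ( y + y ) + z ) == 14
stmt 2: y := 6 - 7  -- replace 2 occurrence(s) of y with (6 - 7)
  => ( ( ( 6 - 7 ) + ( 6 - 7 ) ) + z ) == 14
stmt 1: z := x - z  -- replace 1 occurrence(s) of z with (x - z)
  => ( ( ( 6 - 7 ) + ( 6 - 7 ) ) + ( x - z ) ) == 14

Answer: ( ( ( 6 - 7 ) + ( 6 - 7 ) ) + ( x - z ) ) == 14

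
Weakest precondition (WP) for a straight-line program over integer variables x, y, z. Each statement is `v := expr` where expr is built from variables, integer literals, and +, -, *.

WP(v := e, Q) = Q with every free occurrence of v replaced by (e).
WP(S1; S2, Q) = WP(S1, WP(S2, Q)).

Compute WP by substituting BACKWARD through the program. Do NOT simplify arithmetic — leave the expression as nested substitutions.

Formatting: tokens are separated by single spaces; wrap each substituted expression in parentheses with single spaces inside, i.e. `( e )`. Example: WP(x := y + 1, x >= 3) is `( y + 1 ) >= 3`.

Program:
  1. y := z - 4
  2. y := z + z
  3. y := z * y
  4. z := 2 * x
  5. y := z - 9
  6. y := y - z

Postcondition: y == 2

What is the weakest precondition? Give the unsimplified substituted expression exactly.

post: y == 2
stmt 6: y := y - z  -- replace 1 occurrence(s) of y with (y - z)
  => ( y - z ) == 2
stmt 5: y := z - 9  -- replace 1 occurrence(s) of y with (z - 9)
  => ( ( z - 9 ) - z ) == 2
stmt 4: z := 2 * x  -- replace 2 occurrence(s) of z with (2 * x)
  => ( ( ( 2 * x ) - 9 ) - ( 2 * x ) ) == 2
stmt 3: y := z * y  -- replace 0 occurrence(s) of y with (z * y)
  => ( ( ( 2 * x ) - 9 ) - ( 2 * x ) ) == 2
stmt 2: y := z + z  -- replace 0 occurrence(s) of y with (z + z)
  => ( ( ( 2 * x ) - 9 ) - ( 2 * x ) ) == 2
stmt 1: y := z - 4  -- replace 0 occurrence(s) of y with (z - 4)
  => ( ( ( 2 * x ) - 9 ) - ( 2 * x ) ) == 2

Answer: ( ( ( 2 * x ) - 9 ) - ( 2 * x ) ) == 2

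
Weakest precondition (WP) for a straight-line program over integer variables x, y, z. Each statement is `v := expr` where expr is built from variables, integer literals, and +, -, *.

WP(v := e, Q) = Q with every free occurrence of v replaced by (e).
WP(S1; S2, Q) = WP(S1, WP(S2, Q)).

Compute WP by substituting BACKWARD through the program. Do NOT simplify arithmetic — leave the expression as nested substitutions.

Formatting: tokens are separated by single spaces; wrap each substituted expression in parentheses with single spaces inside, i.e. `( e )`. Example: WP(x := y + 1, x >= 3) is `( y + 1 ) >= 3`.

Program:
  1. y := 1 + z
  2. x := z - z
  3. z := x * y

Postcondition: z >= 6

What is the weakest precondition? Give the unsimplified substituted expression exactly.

Answer: ( ( z - z ) * ( 1 + z ) ) >= 6

Derivation:
post: z >= 6
stmt 3: z := x * y  -- replace 1 occurrence(s) of z with (x * y)
  => ( x * y ) >= 6
stmt 2: x := z - z  -- replace 1 occurrence(s) of x with (z - z)
  => ( ( z - z ) * y ) >= 6
stmt 1: y := 1 + z  -- replace 1 occurrence(s) of y with (1 + z)
  => ( ( z - z ) * ( 1 + z ) ) >= 6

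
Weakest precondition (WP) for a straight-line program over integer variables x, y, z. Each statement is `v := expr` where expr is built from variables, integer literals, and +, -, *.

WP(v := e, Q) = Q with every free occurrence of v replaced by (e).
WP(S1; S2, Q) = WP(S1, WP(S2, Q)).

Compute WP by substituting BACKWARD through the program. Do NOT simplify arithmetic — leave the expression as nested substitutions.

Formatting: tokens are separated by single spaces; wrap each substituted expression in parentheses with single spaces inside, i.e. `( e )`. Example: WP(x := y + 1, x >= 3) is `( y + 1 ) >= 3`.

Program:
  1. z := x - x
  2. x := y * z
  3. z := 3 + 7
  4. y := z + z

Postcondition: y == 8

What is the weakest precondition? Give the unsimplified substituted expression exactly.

post: y == 8
stmt 4: y := z + z  -- replace 1 occurrence(s) of y with (z + z)
  => ( z + z ) == 8
stmt 3: z := 3 + 7  -- replace 2 occurrence(s) of z with (3 + 7)
  => ( ( 3 + 7 ) + ( 3 + 7 ) ) == 8
stmt 2: x := y * z  -- replace 0 occurrence(s) of x with (y * z)
  => ( ( 3 + 7 ) + ( 3 + 7 ) ) == 8
stmt 1: z := x - x  -- replace 0 occurrence(s) of z with (x - x)
  => ( ( 3 + 7 ) + ( 3 + 7 ) ) == 8

Answer: ( ( 3 + 7 ) + ( 3 + 7 ) ) == 8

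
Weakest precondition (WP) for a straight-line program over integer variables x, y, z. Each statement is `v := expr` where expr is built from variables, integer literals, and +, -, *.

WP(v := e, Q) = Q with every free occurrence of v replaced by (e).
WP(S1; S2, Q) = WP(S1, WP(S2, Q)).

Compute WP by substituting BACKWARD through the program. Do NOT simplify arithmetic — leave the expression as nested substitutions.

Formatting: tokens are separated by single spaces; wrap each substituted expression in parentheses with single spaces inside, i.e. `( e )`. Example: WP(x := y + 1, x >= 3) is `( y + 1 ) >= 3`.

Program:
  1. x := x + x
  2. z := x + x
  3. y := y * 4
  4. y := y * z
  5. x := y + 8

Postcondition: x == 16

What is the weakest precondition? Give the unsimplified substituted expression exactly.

Answer: ( ( ( y * 4 ) * ( ( x + x ) + ( x + x ) ) ) + 8 ) == 16

Derivation:
post: x == 16
stmt 5: x := y + 8  -- replace 1 occurrence(s) of x with (y + 8)
  => ( y + 8 ) == 16
stmt 4: y := y * z  -- replace 1 occurrence(s) of y with (y * z)
  => ( ( y * z ) + 8 ) == 16
stmt 3: y := y * 4  -- replace 1 occurrence(s) of y with (y * 4)
  => ( ( ( y * 4 ) * z ) + 8 ) == 16
stmt 2: z := x + x  -- replace 1 occurrence(s) of z with (x + x)
  => ( ( ( y * 4 ) * ( x + x ) ) + 8 ) == 16
stmt 1: x := x + x  -- replace 2 occurrence(s) of x with (x + x)
  => ( ( ( y * 4 ) * ( ( x + x ) + ( x + x ) ) ) + 8 ) == 16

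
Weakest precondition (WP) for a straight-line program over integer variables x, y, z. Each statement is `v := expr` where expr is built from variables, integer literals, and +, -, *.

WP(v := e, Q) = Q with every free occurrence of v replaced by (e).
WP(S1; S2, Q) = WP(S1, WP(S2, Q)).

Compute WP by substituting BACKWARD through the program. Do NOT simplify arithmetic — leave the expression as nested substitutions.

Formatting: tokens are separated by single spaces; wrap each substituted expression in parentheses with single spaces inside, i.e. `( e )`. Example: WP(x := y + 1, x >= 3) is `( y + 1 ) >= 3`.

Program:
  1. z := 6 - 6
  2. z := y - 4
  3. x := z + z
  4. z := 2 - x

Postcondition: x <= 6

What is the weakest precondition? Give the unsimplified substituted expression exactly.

post: x <= 6
stmt 4: z := 2 - x  -- replace 0 occurrence(s) of z with (2 - x)
  => x <= 6
stmt 3: x := z + z  -- replace 1 occurrence(s) of x with (z + z)
  => ( z + z ) <= 6
stmt 2: z := y - 4  -- replace 2 occurrence(s) of z with (y - 4)
  => ( ( y - 4 ) + ( y - 4 ) ) <= 6
stmt 1: z := 6 - 6  -- replace 0 occurrence(s) of z with (6 - 6)
  => ( ( y - 4 ) + ( y - 4 ) ) <= 6

Answer: ( ( y - 4 ) + ( y - 4 ) ) <= 6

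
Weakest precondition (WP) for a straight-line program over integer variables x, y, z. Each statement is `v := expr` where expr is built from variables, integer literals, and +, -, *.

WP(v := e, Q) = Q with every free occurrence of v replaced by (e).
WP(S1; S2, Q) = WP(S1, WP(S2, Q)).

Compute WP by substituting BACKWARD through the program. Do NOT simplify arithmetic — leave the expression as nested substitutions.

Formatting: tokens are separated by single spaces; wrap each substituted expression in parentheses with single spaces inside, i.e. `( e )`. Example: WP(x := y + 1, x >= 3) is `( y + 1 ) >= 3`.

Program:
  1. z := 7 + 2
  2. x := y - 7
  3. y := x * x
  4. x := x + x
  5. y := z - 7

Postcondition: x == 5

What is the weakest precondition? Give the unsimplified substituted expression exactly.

Answer: ( ( y - 7 ) + ( y - 7 ) ) == 5

Derivation:
post: x == 5
stmt 5: y := z - 7  -- replace 0 occurrence(s) of y with (z - 7)
  => x == 5
stmt 4: x := x + x  -- replace 1 occurrence(s) of x with (x + x)
  => ( x + x ) == 5
stmt 3: y := x * x  -- replace 0 occurrence(s) of y with (x * x)
  => ( x + x ) == 5
stmt 2: x := y - 7  -- replace 2 occurrence(s) of x with (y - 7)
  => ( ( y - 7 ) + ( y - 7 ) ) == 5
stmt 1: z := 7 + 2  -- replace 0 occurrence(s) of z with (7 + 2)
  => ( ( y - 7 ) + ( y - 7 ) ) == 5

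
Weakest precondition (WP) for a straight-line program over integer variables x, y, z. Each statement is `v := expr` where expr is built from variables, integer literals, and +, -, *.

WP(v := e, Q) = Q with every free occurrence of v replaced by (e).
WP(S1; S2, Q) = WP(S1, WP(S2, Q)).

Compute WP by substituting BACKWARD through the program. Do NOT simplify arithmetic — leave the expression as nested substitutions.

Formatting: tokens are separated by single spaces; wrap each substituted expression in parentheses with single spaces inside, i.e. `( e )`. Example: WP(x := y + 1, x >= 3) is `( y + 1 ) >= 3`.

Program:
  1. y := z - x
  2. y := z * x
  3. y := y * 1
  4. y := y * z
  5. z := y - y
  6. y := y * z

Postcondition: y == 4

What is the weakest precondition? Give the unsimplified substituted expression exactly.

Answer: ( ( ( ( z * x ) * 1 ) * z ) * ( ( ( ( z * x ) * 1 ) * z ) - ( ( ( z * x ) * 1 ) * z ) ) ) == 4

Derivation:
post: y == 4
stmt 6: y := y * z  -- replace 1 occurrence(s) of y with (y * z)
  => ( y * z ) == 4
stmt 5: z := y - y  -- replace 1 occurrence(s) of z with (y - y)
  => ( y * ( y - y ) ) == 4
stmt 4: y := y * z  -- replace 3 occurrence(s) of y with (y * z)
  => ( ( y * z ) * ( ( y * z ) - ( y * z ) ) ) == 4
stmt 3: y := y * 1  -- replace 3 occurrence(s) of y with (y * 1)
  => ( ( ( y * 1 ) * z ) * ( ( ( y * 1 ) * z ) - ( ( y * 1 ) * z ) ) ) == 4
stmt 2: y := z * x  -- replace 3 occurrence(s) of y with (z * x)
  => ( ( ( ( z * x ) * 1 ) * z ) * ( ( ( ( z * x ) * 1 ) * z ) - ( ( ( z * x ) * 1 ) * z ) ) ) == 4
stmt 1: y := z - x  -- replace 0 occurrence(s) of y with (z - x)
  => ( ( ( ( z * x ) * 1 ) * z ) * ( ( ( ( z * x ) * 1 ) * z ) - ( ( ( z * x ) * 1 ) * z ) ) ) == 4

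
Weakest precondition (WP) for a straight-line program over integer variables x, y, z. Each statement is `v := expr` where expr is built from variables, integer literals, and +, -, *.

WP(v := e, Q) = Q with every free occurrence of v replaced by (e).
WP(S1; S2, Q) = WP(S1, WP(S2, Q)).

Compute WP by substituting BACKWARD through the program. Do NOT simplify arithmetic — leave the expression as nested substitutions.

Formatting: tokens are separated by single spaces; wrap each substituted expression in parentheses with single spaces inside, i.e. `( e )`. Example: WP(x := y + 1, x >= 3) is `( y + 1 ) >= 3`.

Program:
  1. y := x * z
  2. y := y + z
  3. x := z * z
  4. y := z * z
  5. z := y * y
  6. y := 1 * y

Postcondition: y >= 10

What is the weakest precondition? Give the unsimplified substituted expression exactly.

Answer: ( 1 * ( z * z ) ) >= 10

Derivation:
post: y >= 10
stmt 6: y := 1 * y  -- replace 1 occurrence(s) of y with (1 * y)
  => ( 1 * y ) >= 10
stmt 5: z := y * y  -- replace 0 occurrence(s) of z with (y * y)
  => ( 1 * y ) >= 10
stmt 4: y := z * z  -- replace 1 occurrence(s) of y with (z * z)
  => ( 1 * ( z * z ) ) >= 10
stmt 3: x := z * z  -- replace 0 occurrence(s) of x with (z * z)
  => ( 1 * ( z * z ) ) >= 10
stmt 2: y := y + z  -- replace 0 occurrence(s) of y with (y + z)
  => ( 1 * ( z * z ) ) >= 10
stmt 1: y := x * z  -- replace 0 occurrence(s) of y with (x * z)
  => ( 1 * ( z * z ) ) >= 10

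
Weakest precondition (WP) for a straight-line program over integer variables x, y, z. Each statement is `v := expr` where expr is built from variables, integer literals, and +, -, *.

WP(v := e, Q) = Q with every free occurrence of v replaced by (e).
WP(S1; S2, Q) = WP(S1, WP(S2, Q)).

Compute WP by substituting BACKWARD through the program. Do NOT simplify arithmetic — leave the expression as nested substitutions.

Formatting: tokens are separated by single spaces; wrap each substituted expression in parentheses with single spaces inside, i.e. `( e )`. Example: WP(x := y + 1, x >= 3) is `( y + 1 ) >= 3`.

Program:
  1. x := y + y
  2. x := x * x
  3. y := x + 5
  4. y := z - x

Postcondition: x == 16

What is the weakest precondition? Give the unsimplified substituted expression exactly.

post: x == 16
stmt 4: y := z - x  -- replace 0 occurrence(s) of y with (z - x)
  => x == 16
stmt 3: y := x + 5  -- replace 0 occurrence(s) of y with (x + 5)
  => x == 16
stmt 2: x := x * x  -- replace 1 occurrence(s) of x with (x * x)
  => ( x * x ) == 16
stmt 1: x := y + y  -- replace 2 occurrence(s) of x with (y + y)
  => ( ( y + y ) * ( y + y ) ) == 16

Answer: ( ( y + y ) * ( y + y ) ) == 16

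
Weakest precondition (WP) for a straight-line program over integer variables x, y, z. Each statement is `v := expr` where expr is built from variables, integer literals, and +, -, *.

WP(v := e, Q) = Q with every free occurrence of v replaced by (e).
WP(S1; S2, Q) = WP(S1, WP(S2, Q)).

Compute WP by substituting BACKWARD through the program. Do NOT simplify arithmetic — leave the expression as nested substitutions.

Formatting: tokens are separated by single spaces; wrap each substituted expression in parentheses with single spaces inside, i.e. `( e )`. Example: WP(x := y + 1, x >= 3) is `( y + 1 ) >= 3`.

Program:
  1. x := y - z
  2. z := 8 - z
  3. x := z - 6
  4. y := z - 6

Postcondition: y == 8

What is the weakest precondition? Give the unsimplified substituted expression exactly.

post: y == 8
stmt 4: y := z - 6  -- replace 1 occurrence(s) of y with (z - 6)
  => ( z - 6 ) == 8
stmt 3: x := z - 6  -- replace 0 occurrence(s) of x with (z - 6)
  => ( z - 6 ) == 8
stmt 2: z := 8 - z  -- replace 1 occurrence(s) of z with (8 - z)
  => ( ( 8 - z ) - 6 ) == 8
stmt 1: x := y - z  -- replace 0 occurrence(s) of x with (y - z)
  => ( ( 8 - z ) - 6 ) == 8

Answer: ( ( 8 - z ) - 6 ) == 8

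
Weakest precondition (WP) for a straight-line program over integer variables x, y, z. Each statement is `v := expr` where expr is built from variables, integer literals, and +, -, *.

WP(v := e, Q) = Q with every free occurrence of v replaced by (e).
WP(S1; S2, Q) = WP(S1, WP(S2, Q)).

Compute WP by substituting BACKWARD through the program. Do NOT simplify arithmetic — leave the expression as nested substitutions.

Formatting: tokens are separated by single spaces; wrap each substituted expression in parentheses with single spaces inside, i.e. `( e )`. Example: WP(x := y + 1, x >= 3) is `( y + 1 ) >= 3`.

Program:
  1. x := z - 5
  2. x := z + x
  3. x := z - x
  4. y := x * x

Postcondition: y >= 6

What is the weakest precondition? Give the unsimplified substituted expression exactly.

post: y >= 6
stmt 4: y := x * x  -- replace 1 occurrence(s) of y with (x * x)
  => ( x * x ) >= 6
stmt 3: x := z - x  -- replace 2 occurrence(s) of x with (z - x)
  => ( ( z - x ) * ( z - x ) ) >= 6
stmt 2: x := z + x  -- replace 2 occurrence(s) of x with (z + x)
  => ( ( z - ( z + x ) ) * ( z - ( z + x ) ) ) >= 6
stmt 1: x := z - 5  -- replace 2 occurrence(s) of x with (z - 5)
  => ( ( z - ( z + ( z - 5 ) ) ) * ( z - ( z + ( z - 5 ) ) ) ) >= 6

Answer: ( ( z - ( z + ( z - 5 ) ) ) * ( z - ( z + ( z - 5 ) ) ) ) >= 6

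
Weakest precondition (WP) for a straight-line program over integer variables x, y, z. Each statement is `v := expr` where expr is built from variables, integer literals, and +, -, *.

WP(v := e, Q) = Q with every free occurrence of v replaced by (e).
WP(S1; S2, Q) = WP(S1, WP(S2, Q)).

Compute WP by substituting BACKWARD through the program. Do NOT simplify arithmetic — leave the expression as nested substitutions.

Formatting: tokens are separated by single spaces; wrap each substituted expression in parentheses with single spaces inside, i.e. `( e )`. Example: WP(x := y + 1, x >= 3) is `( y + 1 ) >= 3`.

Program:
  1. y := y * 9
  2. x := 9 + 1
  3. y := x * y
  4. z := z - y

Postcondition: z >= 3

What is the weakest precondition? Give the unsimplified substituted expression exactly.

Answer: ( z - ( ( 9 + 1 ) * ( y * 9 ) ) ) >= 3

Derivation:
post: z >= 3
stmt 4: z := z - y  -- replace 1 occurrence(s) of z with (z - y)
  => ( z - y ) >= 3
stmt 3: y := x * y  -- replace 1 occurrence(s) of y with (x * y)
  => ( z - ( x * y ) ) >= 3
stmt 2: x := 9 + 1  -- replace 1 occurrence(s) of x with (9 + 1)
  => ( z - ( ( 9 + 1 ) * y ) ) >= 3
stmt 1: y := y * 9  -- replace 1 occurrence(s) of y with (y * 9)
  => ( z - ( ( 9 + 1 ) * ( y * 9 ) ) ) >= 3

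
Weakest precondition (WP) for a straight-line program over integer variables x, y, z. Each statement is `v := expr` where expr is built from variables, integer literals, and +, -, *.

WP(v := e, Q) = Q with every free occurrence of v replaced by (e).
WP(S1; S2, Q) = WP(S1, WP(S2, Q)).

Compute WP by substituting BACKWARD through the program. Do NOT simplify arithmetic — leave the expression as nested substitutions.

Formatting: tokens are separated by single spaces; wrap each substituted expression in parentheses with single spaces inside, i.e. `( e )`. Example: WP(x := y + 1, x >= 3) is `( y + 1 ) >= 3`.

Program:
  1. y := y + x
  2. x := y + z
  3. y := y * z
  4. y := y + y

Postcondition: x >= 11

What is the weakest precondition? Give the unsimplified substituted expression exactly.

post: x >= 11
stmt 4: y := y + y  -- replace 0 occurrence(s) of y with (y + y)
  => x >= 11
stmt 3: y := y * z  -- replace 0 occurrence(s) of y with (y * z)
  => x >= 11
stmt 2: x := y + z  -- replace 1 occurrence(s) of x with (y + z)
  => ( y + z ) >= 11
stmt 1: y := y + x  -- replace 1 occurrence(s) of y with (y + x)
  => ( ( y + x ) + z ) >= 11

Answer: ( ( y + x ) + z ) >= 11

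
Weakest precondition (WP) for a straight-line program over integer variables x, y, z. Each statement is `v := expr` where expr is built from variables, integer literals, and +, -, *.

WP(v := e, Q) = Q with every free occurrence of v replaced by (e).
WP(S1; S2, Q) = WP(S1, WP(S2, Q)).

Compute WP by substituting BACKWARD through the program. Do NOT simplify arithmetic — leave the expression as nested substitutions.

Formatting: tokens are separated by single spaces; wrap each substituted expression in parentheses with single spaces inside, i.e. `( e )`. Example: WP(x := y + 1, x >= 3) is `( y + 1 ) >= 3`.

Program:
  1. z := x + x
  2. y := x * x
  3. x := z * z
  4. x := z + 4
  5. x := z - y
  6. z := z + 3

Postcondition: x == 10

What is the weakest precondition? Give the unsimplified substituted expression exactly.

post: x == 10
stmt 6: z := z + 3  -- replace 0 occurrence(s) of z with (z + 3)
  => x == 10
stmt 5: x := z - y  -- replace 1 occurrence(s) of x with (z - y)
  => ( z - y ) == 10
stmt 4: x := z + 4  -- replace 0 occurrence(s) of x with (z + 4)
  => ( z - y ) == 10
stmt 3: x := z * z  -- replace 0 occurrence(s) of x with (z * z)
  => ( z - y ) == 10
stmt 2: y := x * x  -- replace 1 occurrence(s) of y with (x * x)
  => ( z - ( x * x ) ) == 10
stmt 1: z := x + x  -- replace 1 occurrence(s) of z with (x + x)
  => ( ( x + x ) - ( x * x ) ) == 10

Answer: ( ( x + x ) - ( x * x ) ) == 10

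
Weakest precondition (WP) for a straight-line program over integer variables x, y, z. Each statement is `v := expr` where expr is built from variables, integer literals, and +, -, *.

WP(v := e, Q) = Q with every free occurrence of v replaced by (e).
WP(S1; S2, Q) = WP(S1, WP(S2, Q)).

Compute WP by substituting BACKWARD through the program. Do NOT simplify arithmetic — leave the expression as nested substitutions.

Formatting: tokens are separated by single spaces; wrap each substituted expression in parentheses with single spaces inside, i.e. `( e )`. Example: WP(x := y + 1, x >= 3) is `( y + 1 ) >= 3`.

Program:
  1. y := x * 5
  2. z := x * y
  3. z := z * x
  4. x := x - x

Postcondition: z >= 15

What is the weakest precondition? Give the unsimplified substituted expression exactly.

post: z >= 15
stmt 4: x := x - x  -- replace 0 occurrence(s) of x with (x - x)
  => z >= 15
stmt 3: z := z * x  -- replace 1 occurrence(s) of z with (z * x)
  => ( z * x ) >= 15
stmt 2: z := x * y  -- replace 1 occurrence(s) of z with (x * y)
  => ( ( x * y ) * x ) >= 15
stmt 1: y := x * 5  -- replace 1 occurrence(s) of y with (x * 5)
  => ( ( x * ( x * 5 ) ) * x ) >= 15

Answer: ( ( x * ( x * 5 ) ) * x ) >= 15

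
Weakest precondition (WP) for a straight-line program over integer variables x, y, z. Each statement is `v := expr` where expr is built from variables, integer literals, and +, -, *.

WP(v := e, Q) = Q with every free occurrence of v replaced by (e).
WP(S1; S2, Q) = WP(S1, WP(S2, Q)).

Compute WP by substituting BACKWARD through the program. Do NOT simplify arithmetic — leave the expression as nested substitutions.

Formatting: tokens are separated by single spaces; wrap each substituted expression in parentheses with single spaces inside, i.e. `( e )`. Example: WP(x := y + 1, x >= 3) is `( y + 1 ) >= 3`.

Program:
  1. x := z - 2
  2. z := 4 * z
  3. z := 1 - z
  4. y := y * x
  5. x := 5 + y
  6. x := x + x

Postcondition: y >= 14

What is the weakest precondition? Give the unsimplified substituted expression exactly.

post: y >= 14
stmt 6: x := x + x  -- replace 0 occurrence(s) of x with (x + x)
  => y >= 14
stmt 5: x := 5 + y  -- replace 0 occurrence(s) of x with (5 + y)
  => y >= 14
stmt 4: y := y * x  -- replace 1 occurrence(s) of y with (y * x)
  => ( y * x ) >= 14
stmt 3: z := 1 - z  -- replace 0 occurrence(s) of z with (1 - z)
  => ( y * x ) >= 14
stmt 2: z := 4 * z  -- replace 0 occurrence(s) of z with (4 * z)
  => ( y * x ) >= 14
stmt 1: x := z - 2  -- replace 1 occurrence(s) of x with (z - 2)
  => ( y * ( z - 2 ) ) >= 14

Answer: ( y * ( z - 2 ) ) >= 14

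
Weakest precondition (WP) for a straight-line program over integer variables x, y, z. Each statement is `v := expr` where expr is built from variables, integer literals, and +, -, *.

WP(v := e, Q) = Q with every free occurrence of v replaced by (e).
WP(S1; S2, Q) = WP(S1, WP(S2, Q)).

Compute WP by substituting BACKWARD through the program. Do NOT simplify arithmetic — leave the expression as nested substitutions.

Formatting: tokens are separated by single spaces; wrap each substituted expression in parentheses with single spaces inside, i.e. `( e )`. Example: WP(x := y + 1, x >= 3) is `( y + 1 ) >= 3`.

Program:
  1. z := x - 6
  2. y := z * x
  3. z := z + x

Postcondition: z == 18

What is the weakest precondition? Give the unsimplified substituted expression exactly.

post: z == 18
stmt 3: z := z + x  -- replace 1 occurrence(s) of z with (z + x)
  => ( z + x ) == 18
stmt 2: y := z * x  -- replace 0 occurrence(s) of y with (z * x)
  => ( z + x ) == 18
stmt 1: z := x - 6  -- replace 1 occurrence(s) of z with (x - 6)
  => ( ( x - 6 ) + x ) == 18

Answer: ( ( x - 6 ) + x ) == 18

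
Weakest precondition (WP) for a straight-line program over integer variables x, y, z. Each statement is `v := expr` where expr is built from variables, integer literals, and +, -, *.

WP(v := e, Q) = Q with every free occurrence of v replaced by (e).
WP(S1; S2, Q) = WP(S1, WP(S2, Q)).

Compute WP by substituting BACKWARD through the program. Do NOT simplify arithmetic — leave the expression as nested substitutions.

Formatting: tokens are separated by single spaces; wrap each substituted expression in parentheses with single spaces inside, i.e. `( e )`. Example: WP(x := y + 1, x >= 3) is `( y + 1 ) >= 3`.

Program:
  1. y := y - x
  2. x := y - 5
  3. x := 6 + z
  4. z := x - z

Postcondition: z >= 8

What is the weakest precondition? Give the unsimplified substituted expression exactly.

post: z >= 8
stmt 4: z := x - z  -- replace 1 occurrence(s) of z with (x - z)
  => ( x - z ) >= 8
stmt 3: x := 6 + z  -- replace 1 occurrence(s) of x with (6 + z)
  => ( ( 6 + z ) - z ) >= 8
stmt 2: x := y - 5  -- replace 0 occurrence(s) of x with (y - 5)
  => ( ( 6 + z ) - z ) >= 8
stmt 1: y := y - x  -- replace 0 occurrence(s) of y with (y - x)
  => ( ( 6 + z ) - z ) >= 8

Answer: ( ( 6 + z ) - z ) >= 8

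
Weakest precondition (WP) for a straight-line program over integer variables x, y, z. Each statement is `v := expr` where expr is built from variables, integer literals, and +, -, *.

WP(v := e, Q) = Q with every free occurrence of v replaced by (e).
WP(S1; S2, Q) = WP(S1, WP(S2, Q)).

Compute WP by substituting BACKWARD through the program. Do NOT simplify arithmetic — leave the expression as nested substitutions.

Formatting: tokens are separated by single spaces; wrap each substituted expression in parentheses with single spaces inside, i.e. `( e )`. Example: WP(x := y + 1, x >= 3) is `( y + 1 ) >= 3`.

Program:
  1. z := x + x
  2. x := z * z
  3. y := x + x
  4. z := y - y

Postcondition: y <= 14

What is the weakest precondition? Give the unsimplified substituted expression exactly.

post: y <= 14
stmt 4: z := y - y  -- replace 0 occurrence(s) of z with (y - y)
  => y <= 14
stmt 3: y := x + x  -- replace 1 occurrence(s) of y with (x + x)
  => ( x + x ) <= 14
stmt 2: x := z * z  -- replace 2 occurrence(s) of x with (z * z)
  => ( ( z * z ) + ( z * z ) ) <= 14
stmt 1: z := x + x  -- replace 4 occurrence(s) of z with (x + x)
  => ( ( ( x + x ) * ( x + x ) ) + ( ( x + x ) * ( x + x ) ) ) <= 14

Answer: ( ( ( x + x ) * ( x + x ) ) + ( ( x + x ) * ( x + x ) ) ) <= 14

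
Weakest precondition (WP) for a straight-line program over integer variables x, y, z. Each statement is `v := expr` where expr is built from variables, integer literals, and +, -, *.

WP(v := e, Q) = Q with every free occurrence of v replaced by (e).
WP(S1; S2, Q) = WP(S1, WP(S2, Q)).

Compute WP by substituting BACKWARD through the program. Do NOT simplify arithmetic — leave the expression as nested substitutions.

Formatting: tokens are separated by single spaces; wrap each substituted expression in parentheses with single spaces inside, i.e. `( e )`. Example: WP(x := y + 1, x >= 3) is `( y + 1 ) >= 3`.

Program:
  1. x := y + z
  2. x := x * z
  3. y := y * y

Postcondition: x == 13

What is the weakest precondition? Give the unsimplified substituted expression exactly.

Answer: ( ( y + z ) * z ) == 13

Derivation:
post: x == 13
stmt 3: y := y * y  -- replace 0 occurrence(s) of y with (y * y)
  => x == 13
stmt 2: x := x * z  -- replace 1 occurrence(s) of x with (x * z)
  => ( x * z ) == 13
stmt 1: x := y + z  -- replace 1 occurrence(s) of x with (y + z)
  => ( ( y + z ) * z ) == 13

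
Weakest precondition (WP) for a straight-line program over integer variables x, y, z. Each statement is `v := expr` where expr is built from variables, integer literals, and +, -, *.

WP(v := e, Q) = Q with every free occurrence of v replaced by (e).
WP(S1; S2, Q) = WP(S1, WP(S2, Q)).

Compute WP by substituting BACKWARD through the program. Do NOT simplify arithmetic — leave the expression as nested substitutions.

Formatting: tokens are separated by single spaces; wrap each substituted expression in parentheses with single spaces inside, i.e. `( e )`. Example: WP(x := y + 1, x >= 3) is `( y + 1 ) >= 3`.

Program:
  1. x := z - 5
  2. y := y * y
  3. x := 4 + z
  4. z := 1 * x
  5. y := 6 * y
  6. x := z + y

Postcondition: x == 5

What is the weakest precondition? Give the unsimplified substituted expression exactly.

post: x == 5
stmt 6: x := z + y  -- replace 1 occurrence(s) of x with (z + y)
  => ( z + y ) == 5
stmt 5: y := 6 * y  -- replace 1 occurrence(s) of y with (6 * y)
  => ( z + ( 6 * y ) ) == 5
stmt 4: z := 1 * x  -- replace 1 occurrence(s) of z with (1 * x)
  => ( ( 1 * x ) + ( 6 * y ) ) == 5
stmt 3: x := 4 + z  -- replace 1 occurrence(s) of x with (4 + z)
  => ( ( 1 * ( 4 + z ) ) + ( 6 * y ) ) == 5
stmt 2: y := y * y  -- replace 1 occurrence(s) of y with (y * y)
  => ( ( 1 * ( 4 + z ) ) + ( 6 * ( y * y ) ) ) == 5
stmt 1: x := z - 5  -- replace 0 occurrence(s) of x with (z - 5)
  => ( ( 1 * ( 4 + z ) ) + ( 6 * ( y * y ) ) ) == 5

Answer: ( ( 1 * ( 4 + z ) ) + ( 6 * ( y * y ) ) ) == 5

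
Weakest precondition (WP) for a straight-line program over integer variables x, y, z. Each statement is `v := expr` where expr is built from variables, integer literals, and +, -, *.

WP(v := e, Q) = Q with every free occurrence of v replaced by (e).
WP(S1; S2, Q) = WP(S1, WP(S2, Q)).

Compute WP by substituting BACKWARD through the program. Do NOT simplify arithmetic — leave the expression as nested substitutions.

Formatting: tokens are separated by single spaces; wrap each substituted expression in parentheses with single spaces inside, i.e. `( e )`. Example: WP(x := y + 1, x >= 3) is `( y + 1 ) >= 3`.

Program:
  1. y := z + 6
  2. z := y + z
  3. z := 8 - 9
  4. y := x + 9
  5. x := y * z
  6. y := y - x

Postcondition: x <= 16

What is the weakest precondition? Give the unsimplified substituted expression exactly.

post: x <= 16
stmt 6: y := y - x  -- replace 0 occurrence(s) of y with (y - x)
  => x <= 16
stmt 5: x := y * z  -- replace 1 occurrence(s) of x with (y * z)
  => ( y * z ) <= 16
stmt 4: y := x + 9  -- replace 1 occurrence(s) of y with (x + 9)
  => ( ( x + 9 ) * z ) <= 16
stmt 3: z := 8 - 9  -- replace 1 occurrence(s) of z with (8 - 9)
  => ( ( x + 9 ) * ( 8 - 9 ) ) <= 16
stmt 2: z := y + z  -- replace 0 occurrence(s) of z with (y + z)
  => ( ( x + 9 ) * ( 8 - 9 ) ) <= 16
stmt 1: y := z + 6  -- replace 0 occurrence(s) of y with (z + 6)
  => ( ( x + 9 ) * ( 8 - 9 ) ) <= 16

Answer: ( ( x + 9 ) * ( 8 - 9 ) ) <= 16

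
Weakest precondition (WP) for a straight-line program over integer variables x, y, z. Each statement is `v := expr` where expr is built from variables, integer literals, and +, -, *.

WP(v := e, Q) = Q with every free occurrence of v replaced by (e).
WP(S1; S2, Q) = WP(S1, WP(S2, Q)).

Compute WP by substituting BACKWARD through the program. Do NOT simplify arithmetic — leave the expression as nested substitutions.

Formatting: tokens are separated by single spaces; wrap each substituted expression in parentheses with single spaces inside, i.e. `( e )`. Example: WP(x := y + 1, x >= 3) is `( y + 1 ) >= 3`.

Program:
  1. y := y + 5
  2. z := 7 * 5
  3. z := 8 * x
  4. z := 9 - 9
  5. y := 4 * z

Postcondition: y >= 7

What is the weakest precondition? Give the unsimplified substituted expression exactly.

Answer: ( 4 * ( 9 - 9 ) ) >= 7

Derivation:
post: y >= 7
stmt 5: y := 4 * z  -- replace 1 occurrence(s) of y with (4 * z)
  => ( 4 * z ) >= 7
stmt 4: z := 9 - 9  -- replace 1 occurrence(s) of z with (9 - 9)
  => ( 4 * ( 9 - 9 ) ) >= 7
stmt 3: z := 8 * x  -- replace 0 occurrence(s) of z with (8 * x)
  => ( 4 * ( 9 - 9 ) ) >= 7
stmt 2: z := 7 * 5  -- replace 0 occurrence(s) of z with (7 * 5)
  => ( 4 * ( 9 - 9 ) ) >= 7
stmt 1: y := y + 5  -- replace 0 occurrence(s) of y with (y + 5)
  => ( 4 * ( 9 - 9 ) ) >= 7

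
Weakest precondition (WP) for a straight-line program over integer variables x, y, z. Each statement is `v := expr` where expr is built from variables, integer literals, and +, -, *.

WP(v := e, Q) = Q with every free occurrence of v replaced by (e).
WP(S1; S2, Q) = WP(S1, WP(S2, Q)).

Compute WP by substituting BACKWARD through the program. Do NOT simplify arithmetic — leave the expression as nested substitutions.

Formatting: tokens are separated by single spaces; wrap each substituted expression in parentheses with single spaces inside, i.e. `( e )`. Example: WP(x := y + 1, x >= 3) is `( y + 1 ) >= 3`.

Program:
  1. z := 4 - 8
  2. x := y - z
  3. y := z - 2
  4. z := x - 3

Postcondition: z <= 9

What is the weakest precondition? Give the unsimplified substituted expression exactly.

Answer: ( ( y - ( 4 - 8 ) ) - 3 ) <= 9

Derivation:
post: z <= 9
stmt 4: z := x - 3  -- replace 1 occurrence(s) of z with (x - 3)
  => ( x - 3 ) <= 9
stmt 3: y := z - 2  -- replace 0 occurrence(s) of y with (z - 2)
  => ( x - 3 ) <= 9
stmt 2: x := y - z  -- replace 1 occurrence(s) of x with (y - z)
  => ( ( y - z ) - 3 ) <= 9
stmt 1: z := 4 - 8  -- replace 1 occurrence(s) of z with (4 - 8)
  => ( ( y - ( 4 - 8 ) ) - 3 ) <= 9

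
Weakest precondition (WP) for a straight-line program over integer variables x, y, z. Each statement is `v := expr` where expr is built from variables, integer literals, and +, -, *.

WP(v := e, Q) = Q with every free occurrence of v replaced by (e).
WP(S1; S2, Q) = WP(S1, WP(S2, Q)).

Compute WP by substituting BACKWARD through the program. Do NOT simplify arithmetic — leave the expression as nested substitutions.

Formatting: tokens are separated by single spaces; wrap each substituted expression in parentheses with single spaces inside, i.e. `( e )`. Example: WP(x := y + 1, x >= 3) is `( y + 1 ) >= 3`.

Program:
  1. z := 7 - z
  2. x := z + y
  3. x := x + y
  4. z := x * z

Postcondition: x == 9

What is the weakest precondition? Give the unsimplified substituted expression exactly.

Answer: ( ( ( 7 - z ) + y ) + y ) == 9

Derivation:
post: x == 9
stmt 4: z := x * z  -- replace 0 occurrence(s) of z with (x * z)
  => x == 9
stmt 3: x := x + y  -- replace 1 occurrence(s) of x with (x + y)
  => ( x + y ) == 9
stmt 2: x := z + y  -- replace 1 occurrence(s) of x with (z + y)
  => ( ( z + y ) + y ) == 9
stmt 1: z := 7 - z  -- replace 1 occurrence(s) of z with (7 - z)
  => ( ( ( 7 - z ) + y ) + y ) == 9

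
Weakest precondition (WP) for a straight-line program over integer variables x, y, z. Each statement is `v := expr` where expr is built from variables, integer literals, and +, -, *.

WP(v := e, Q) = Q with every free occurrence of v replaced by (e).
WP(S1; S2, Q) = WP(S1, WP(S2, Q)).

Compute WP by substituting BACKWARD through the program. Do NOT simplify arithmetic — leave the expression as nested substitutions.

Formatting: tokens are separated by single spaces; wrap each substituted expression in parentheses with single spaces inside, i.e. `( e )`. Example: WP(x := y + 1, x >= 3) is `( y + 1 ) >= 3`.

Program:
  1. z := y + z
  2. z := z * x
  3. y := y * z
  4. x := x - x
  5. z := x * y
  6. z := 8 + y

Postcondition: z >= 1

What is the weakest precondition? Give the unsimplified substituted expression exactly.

post: z >= 1
stmt 6: z := 8 + y  -- replace 1 occurrence(s) of z with (8 + y)
  => ( 8 + y ) >= 1
stmt 5: z := x * y  -- replace 0 occurrence(s) of z with (x * y)
  => ( 8 + y ) >= 1
stmt 4: x := x - x  -- replace 0 occurrence(s) of x with (x - x)
  => ( 8 + y ) >= 1
stmt 3: y := y * z  -- replace 1 occurrence(s) of y with (y * z)
  => ( 8 + ( y * z ) ) >= 1
stmt 2: z := z * x  -- replace 1 occurrence(s) of z with (z * x)
  => ( 8 + ( y * ( z * x ) ) ) >= 1
stmt 1: z := y + z  -- replace 1 occurrence(s) of z with (y + z)
  => ( 8 + ( y * ( ( y + z ) * x ) ) ) >= 1

Answer: ( 8 + ( y * ( ( y + z ) * x ) ) ) >= 1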